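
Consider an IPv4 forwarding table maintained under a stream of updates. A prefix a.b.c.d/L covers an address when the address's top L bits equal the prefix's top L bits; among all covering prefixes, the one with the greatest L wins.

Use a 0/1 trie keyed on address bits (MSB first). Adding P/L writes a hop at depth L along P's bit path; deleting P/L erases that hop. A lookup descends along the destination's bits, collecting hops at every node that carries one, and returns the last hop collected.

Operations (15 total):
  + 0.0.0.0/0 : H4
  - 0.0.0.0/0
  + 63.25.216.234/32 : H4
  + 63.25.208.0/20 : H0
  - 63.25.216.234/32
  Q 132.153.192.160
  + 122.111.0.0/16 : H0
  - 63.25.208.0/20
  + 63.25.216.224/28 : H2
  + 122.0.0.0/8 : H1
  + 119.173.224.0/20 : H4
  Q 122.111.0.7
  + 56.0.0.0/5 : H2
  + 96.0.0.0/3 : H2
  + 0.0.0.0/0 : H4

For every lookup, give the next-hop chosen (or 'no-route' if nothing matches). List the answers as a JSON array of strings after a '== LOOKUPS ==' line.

Process each operation:
  + 0.0.0.0/0 (H4) depth=0
  - 0.0.0.0/0 clear@0
  + 63.25.216.234/32 (H4) depth=32
  + 63.25.208.0/20 (H0) depth=20
  - 63.25.216.234/32 clear@32
  lookup 132.153.192.160: bits ε walk d0:- -> no-route
  + 122.111.0.0/16 (H0) depth=16
  - 63.25.208.0/20 clear@20
  + 63.25.216.224/28 (H2) depth=28
  + 122.0.0.0/8 (H1) depth=8
  + 119.173.224.0/20 (H4) depth=20
  lookup 122.111.0.7: bits 0111101001101111 walk d0:-→d1:-→d2:-→d3:-→d4:-→d5:-→d6:-→d7:-→d8:H1→d9:-→d10:-→d11:-→d12:-→d13:-→d14:-→d15:-→d16:H0 -> H0
  + 56.0.0.0/5 (H2) depth=5
  + 96.0.0.0/3 (H2) depth=3
  + 0.0.0.0/0 (H4) depth=0

== LOOKUPS ==
["no-route","H0"]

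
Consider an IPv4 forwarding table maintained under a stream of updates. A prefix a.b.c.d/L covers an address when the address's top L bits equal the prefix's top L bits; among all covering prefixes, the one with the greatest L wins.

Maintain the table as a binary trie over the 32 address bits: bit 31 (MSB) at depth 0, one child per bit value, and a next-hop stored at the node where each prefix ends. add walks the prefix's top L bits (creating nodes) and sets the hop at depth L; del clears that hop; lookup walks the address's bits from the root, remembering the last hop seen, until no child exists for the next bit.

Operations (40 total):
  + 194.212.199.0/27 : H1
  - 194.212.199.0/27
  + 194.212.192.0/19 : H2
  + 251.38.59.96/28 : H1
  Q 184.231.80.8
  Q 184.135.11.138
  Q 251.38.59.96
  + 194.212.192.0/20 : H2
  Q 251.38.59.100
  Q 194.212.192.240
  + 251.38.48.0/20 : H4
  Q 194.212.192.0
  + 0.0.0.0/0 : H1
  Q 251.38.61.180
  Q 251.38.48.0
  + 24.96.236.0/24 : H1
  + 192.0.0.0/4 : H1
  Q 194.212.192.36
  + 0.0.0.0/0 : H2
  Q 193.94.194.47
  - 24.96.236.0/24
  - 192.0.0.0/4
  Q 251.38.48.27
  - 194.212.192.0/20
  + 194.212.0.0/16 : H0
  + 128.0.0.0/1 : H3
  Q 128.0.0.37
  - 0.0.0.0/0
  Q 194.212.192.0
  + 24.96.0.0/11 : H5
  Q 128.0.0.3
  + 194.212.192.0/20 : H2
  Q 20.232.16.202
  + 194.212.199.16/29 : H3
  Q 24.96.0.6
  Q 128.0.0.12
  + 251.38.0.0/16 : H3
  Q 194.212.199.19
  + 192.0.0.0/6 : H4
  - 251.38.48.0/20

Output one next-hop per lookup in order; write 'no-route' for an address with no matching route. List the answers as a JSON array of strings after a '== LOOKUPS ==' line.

Trace:
  + 194.212.199.0/27 (H1) depth=27
  - 194.212.199.0/27 clear@27
  + 194.212.192.0/19 (H2) depth=19
  + 251.38.59.96/28 (H1) depth=28
  ? 184.231.80.8  path d0:-→d1:-  best=no-route
  ? 184.135.11.138  path d0:-→d1:-  best=no-route
  ? 251.38.59.96  path d0:-→d1:-→d2:-→d3:-→d4:-→d5:-→d6:-→d7:-→d8:-→d9:-→d10:-→d11:-→d12:-→d13:-→d14:-→d15:-→d16:-→d17:-→d18:-→d19:-→d20:-→d21:-→d22:-→d23:-→d24:-→d25:-→d26:-→d27:-→d28:H1  best=H1
  + 194.212.192.0/20 (H2) depth=20
  ? 251.38.59.100  path d0:-→d1:-→d2:-→d3:-→d4:-→d5:-→d6:-→d7:-→d8:-→d9:-→d10:-→d11:-→d12:-→d13:-→d14:-→d15:-→d16:-→d17:-→d18:-→d19:-→d20:-→d21:-→d22:-→d23:-→d24:-→d25:-→d26:-→d27:-→d28:H1  best=H1
  ? 194.212.192.240  path d0:-→d1:-→d2:-→d3:-→d4:-→d5:-→d6:-→d7:-→d8:-→d9:-→d10:-→d11:-→d12:-→d13:-→d14:-→d15:-→d16:-→d17:-→d18:-→d19:H2→d20:H2→d21:-  best=H2
  + 251.38.48.0/20 (H4) depth=20
  ? 194.212.192.0  path d0:-→d1:-→d2:-→d3:-→d4:-→d5:-→d6:-→d7:-→d8:-→d9:-→d10:-→d11:-→d12:-→d13:-→d14:-→d15:-→d16:-→d17:-→d18:-→d19:H2→d20:H2→d21:-  best=H2
  + 0.0.0.0/0 (H1) depth=0
  ? 251.38.61.180  path d0:H1→d1:-→d2:-→d3:-→d4:-→d5:-→d6:-→d7:-→d8:-→d9:-→d10:-→d11:-→d12:-→d13:-→d14:-→d15:-→d16:-→d17:-→d18:-→d19:-→d20:H4→d21:-  best=H4
  ? 251.38.48.0  path d0:H1→d1:-→d2:-→d3:-→d4:-→d5:-→d6:-→d7:-→d8:-→d9:-→d10:-→d11:-→d12:-→d13:-→d14:-→d15:-→d16:-→d17:-→d18:-→d19:-→d20:H4  best=H4
  + 24.96.236.0/24 (H1) depth=24
  + 192.0.0.0/4 (H1) depth=4
  ? 194.212.192.36  path d0:H1→d1:-→d2:-→d3:-→d4:H1→d5:-→d6:-→d7:-→d8:-→d9:-→d10:-→d11:-→d12:-→d13:-→d14:-→d15:-→d16:-→d17:-→d18:-→d19:H2→d20:H2→d21:-  best=H2
  + 0.0.0.0/0 (H2) depth=0
  ? 193.94.194.47  path d0:H2→d1:-→d2:-→d3:-→d4:H1→d5:-→d6:-  best=H1
  - 24.96.236.0/24 clear@24
  - 192.0.0.0/4 clear@4
  ? 251.38.48.27  path d0:H2→d1:-→d2:-→d3:-→d4:-→d5:-→d6:-→d7:-→d8:-→d9:-→d10:-→d11:-→d12:-→d13:-→d14:-→d15:-→d16:-→d17:-→d18:-→d19:-→d20:H4  best=H4
  - 194.212.192.0/20 clear@20
  + 194.212.0.0/16 (H0) depth=16
  + 128.0.0.0/1 (H3) depth=1
  ? 128.0.0.37  path d0:H2→d1:H3  best=H3
  - 0.0.0.0/0 clear@0
  ? 194.212.192.0  path d0:-→d1:H3→d2:-→d3:-→d4:-→d5:-→d6:-→d7:-→d8:-→d9:-→d10:-→d11:-→d12:-→d13:-→d14:-→d15:-→d16:H0→d17:-→d18:-→d19:H2→d20:-→d21:-  best=H2
  + 24.96.0.0/11 (H5) depth=11
  ? 128.0.0.3  path d0:-→d1:H3  best=H3
  + 194.212.192.0/20 (H2) depth=20
  ? 20.232.16.202  path d0:-→d1:-→d2:-→d3:-→d4:-  best=no-route
  + 194.212.199.16/29 (H3) depth=29
  ? 24.96.0.6  path d0:-→d1:-→d2:-→d3:-→d4:-→d5:-→d6:-→d7:-→d8:-→d9:-→d10:-→d11:H5→d12:-→d13:-→d14:-→d15:-→d16:-  best=H5
  ? 128.0.0.12  path d0:-→d1:H3  best=H3
  + 251.38.0.0/16 (H3) depth=16
  ? 194.212.199.19  path d0:-→d1:H3→d2:-→d3:-→d4:-→d5:-→d6:-→d7:-→d8:-→d9:-→d10:-→d11:-→d12:-→d13:-→d14:-→d15:-→d16:H0→d17:-→d18:-→d19:H2→d20:H2→d21:-→d22:-→d23:-→d24:-→d25:-→d26:-→d27:-→d28:-→d29:H3  best=H3
  + 192.0.0.0/6 (H4) depth=6
  - 251.38.48.0/20 clear@20

== LOOKUPS ==
["no-route","no-route","H1","H1","H2","H2","H4","H4","H2","H1","H4","H3","H2","H3","no-route","H5","H3","H3"]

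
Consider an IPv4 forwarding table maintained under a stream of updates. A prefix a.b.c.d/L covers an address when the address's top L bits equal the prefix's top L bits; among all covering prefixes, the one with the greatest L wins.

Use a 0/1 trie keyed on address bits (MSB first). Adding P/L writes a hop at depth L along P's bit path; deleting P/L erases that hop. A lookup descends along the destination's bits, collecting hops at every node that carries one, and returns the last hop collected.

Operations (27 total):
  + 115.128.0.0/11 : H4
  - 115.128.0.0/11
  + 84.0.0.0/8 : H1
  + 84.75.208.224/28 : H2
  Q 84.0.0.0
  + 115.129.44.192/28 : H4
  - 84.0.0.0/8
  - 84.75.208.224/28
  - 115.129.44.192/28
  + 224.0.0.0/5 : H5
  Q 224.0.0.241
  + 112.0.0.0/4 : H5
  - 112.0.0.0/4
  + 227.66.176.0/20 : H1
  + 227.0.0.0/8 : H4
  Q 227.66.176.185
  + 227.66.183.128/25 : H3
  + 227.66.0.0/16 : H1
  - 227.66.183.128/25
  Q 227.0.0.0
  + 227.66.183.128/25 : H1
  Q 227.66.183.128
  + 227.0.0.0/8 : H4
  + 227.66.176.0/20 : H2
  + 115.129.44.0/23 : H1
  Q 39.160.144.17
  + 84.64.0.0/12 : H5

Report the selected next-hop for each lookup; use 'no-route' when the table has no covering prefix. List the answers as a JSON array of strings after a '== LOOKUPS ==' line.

Trace:
  add 115.128.0.0/11 -> H4 at depth 11
  - 115.128.0.0/11 clear@11
  add 84.0.0.0/8 -> H1 at depth 8
  add 84.75.208.224/28 -> H2 at depth 28
  ? 84.0.0.0  path d0:-→d1:-→d2:-→d3:-→d4:-→d5:-→d6:-→d7:-→d8:H1→d9:-  best=H1
  add 115.129.44.192/28 -> H4 at depth 28
  - 84.0.0.0/8 clear@8
  - 84.75.208.224/28 clear@28
  - 115.129.44.192/28 clear@28
  add 224.0.0.0/5 -> H5 at depth 5
  ? 224.0.0.241  path d0:-→d1:-→d2:-→d3:-→d4:-→d5:H5  best=H5
  add 112.0.0.0/4 -> H5 at depth 4
  - 112.0.0.0/4 clear@4
  add 227.66.176.0/20 -> H1 at depth 20
  add 227.0.0.0/8 -> H4 at depth 8
  ? 227.66.176.185  path d0:-→d1:-→d2:-→d3:-→d4:-→d5:H5→d6:-→d7:-→d8:H4→d9:-→d10:-→d11:-→d12:-→d13:-→d14:-→d15:-→d16:-→d17:-→d18:-→d19:-→d20:H1  best=H1
  add 227.66.183.128/25 -> H3 at depth 25
  add 227.66.0.0/16 -> H1 at depth 16
  - 227.66.183.128/25 clear@25
  ? 227.0.0.0  path d0:-→d1:-→d2:-→d3:-→d4:-→d5:H5→d6:-→d7:-→d8:H4→d9:-  best=H4
  add 227.66.183.128/25 -> H1 at depth 25
  ? 227.66.183.128  path d0:-→d1:-→d2:-→d3:-→d4:-→d5:H5→d6:-→d7:-→d8:H4→d9:-→d10:-→d11:-→d12:-→d13:-→d14:-→d15:-→d16:H1→d17:-→d18:-→d19:-→d20:H1→d21:-→d22:-→d23:-→d24:-→d25:H1  best=H1
  add 227.0.0.0/8 -> H4 at depth 8
  add 227.66.176.0/20 -> H2 at depth 20
  add 115.129.44.0/23 -> H1 at depth 23
  ? 39.160.144.17  path d0:-→d1:-  best=no-route
  add 84.64.0.0/12 -> H5 at depth 12

== LOOKUPS ==
["H1","H5","H1","H4","H1","no-route"]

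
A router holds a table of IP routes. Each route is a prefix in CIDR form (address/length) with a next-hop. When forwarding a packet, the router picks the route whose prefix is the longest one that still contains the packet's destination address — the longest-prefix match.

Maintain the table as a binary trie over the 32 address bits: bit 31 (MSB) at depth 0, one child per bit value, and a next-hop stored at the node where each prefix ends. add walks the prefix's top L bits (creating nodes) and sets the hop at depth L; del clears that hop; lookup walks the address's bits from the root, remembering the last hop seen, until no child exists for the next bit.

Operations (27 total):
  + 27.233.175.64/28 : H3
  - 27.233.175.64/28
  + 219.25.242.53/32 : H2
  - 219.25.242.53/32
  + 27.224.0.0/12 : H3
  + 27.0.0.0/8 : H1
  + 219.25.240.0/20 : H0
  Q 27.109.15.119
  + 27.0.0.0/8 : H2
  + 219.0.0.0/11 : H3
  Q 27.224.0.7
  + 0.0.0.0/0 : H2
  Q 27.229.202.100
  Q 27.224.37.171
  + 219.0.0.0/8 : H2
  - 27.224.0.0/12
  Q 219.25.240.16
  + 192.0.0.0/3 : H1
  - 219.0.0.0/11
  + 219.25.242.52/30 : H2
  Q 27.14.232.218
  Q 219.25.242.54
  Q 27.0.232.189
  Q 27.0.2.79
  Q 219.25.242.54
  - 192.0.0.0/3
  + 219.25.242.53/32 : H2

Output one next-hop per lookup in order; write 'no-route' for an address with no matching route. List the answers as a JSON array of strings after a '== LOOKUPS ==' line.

Trace:
  + 27.233.175.64/28 (H3) depth=28
  - 27.233.175.64/28 clear@28
  + 219.25.242.53/32 (H2) depth=32
  - 219.25.242.53/32 clear@32
  + 27.224.0.0/12 (H3) depth=12
  + 27.0.0.0/8 (H1) depth=8
  + 219.25.240.0/20 (H0) depth=20
  ? 27.109.15.119  path d0:-→d1:-→d2:-→d3:-→d4:-→d5:-→d6:-→d7:-→d8:H1  best=H1
  + 27.0.0.0/8 (H2) depth=8
  + 219.0.0.0/11 (H3) depth=11
  ? 27.224.0.7  path d0:-→d1:-→d2:-→d3:-→d4:-→d5:-→d6:-→d7:-→d8:H2→d9:-→d10:-→d11:-→d12:H3  best=H3
  + 0.0.0.0/0 (H2) depth=0
  ? 27.229.202.100  path d0:H2→d1:-→d2:-→d3:-→d4:-→d5:-→d6:-→d7:-→d8:H2→d9:-→d10:-→d11:-→d12:H3  best=H3
  ? 27.224.37.171  path d0:H2→d1:-→d2:-→d3:-→d4:-→d5:-→d6:-→d7:-→d8:H2→d9:-→d10:-→d11:-→d12:H3  best=H3
  + 219.0.0.0/8 (H2) depth=8
  - 27.224.0.0/12 clear@12
  ? 219.25.240.16  path d0:H2→d1:-→d2:-→d3:-→d4:-→d5:-→d6:-→d7:-→d8:H2→d9:-→d10:-→d11:H3→d12:-→d13:-→d14:-→d15:-→d16:-→d17:-→d18:-→d19:-→d20:H0→d21:-→d22:-  best=H0
  + 192.0.0.0/3 (H1) depth=3
  - 219.0.0.0/11 clear@11
  + 219.25.242.52/30 (H2) depth=30
  ? 27.14.232.218  path d0:H2→d1:-→d2:-→d3:-→d4:-→d5:-→d6:-→d7:-→d8:H2  best=H2
  ? 219.25.242.54  path d0:H2→d1:-→d2:-→d3:H1→d4:-→d5:-→d6:-→d7:-→d8:H2→d9:-→d10:-→d11:-→d12:-→d13:-→d14:-→d15:-→d16:-→d17:-→d18:-→d19:-→d20:H0→d21:-→d22:-→d23:-→d24:-→d25:-→d26:-→d27:-→d28:-→d29:-→d30:H2  best=H2
  ? 27.0.232.189  path d0:H2→d1:-→d2:-→d3:-→d4:-→d5:-→d6:-→d7:-→d8:H2  best=H2
  ? 27.0.2.79  path d0:H2→d1:-→d2:-→d3:-→d4:-→d5:-→d6:-→d7:-→d8:H2  best=H2
  ? 219.25.242.54  path d0:H2→d1:-→d2:-→d3:H1→d4:-→d5:-→d6:-→d7:-→d8:H2→d9:-→d10:-→d11:-→d12:-→d13:-→d14:-→d15:-→d16:-→d17:-→d18:-→d19:-→d20:H0→d21:-→d22:-→d23:-→d24:-→d25:-→d26:-→d27:-→d28:-→d29:-→d30:H2  best=H2
  - 192.0.0.0/3 clear@3
  + 219.25.242.53/32 (H2) depth=32

== LOOKUPS ==
["H1","H3","H3","H3","H0","H2","H2","H2","H2","H2"]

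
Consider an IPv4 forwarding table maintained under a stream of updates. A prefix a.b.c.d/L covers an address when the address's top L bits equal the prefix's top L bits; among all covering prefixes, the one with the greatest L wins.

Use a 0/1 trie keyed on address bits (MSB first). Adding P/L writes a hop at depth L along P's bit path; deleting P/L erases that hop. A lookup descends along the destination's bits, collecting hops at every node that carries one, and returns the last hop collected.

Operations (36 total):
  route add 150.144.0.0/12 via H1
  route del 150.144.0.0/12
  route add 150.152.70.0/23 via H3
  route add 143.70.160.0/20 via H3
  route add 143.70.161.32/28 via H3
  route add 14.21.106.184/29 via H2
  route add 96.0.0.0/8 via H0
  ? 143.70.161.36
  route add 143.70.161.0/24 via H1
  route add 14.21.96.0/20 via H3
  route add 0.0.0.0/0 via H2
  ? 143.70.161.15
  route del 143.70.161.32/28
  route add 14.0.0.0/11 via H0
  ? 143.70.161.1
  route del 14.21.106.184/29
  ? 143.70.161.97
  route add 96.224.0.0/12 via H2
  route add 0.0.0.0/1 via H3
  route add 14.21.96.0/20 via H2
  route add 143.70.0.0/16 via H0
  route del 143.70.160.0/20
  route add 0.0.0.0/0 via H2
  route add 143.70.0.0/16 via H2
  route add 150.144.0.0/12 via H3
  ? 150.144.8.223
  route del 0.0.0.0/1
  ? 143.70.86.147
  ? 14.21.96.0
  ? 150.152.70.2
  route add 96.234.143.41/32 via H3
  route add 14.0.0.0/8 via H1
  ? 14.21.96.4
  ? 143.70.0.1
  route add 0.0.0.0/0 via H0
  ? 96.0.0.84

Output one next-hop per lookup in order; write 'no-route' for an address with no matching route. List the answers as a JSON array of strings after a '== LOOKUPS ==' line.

Apply in order:
  + 150.144.0.0/12 (H1) depth=12
  del 150.144.0.0/12 (clear depth 12)
  + 150.152.70.0/23 (H3) depth=23
  + 143.70.160.0/20 (H3) depth=20
  + 143.70.161.32/28 (H3) depth=28
  + 14.21.106.184/29 (H2) depth=29
  + 96.0.0.0/8 (H0) depth=8
  lookup 143.70.161.36: bits 1000111101000110101000010010 walk d0:-→d1:-→d2:-→d3:-→d4:-→d5:-→d6:-→d7:-→d8:-→d9:-→d10:-→d11:-→d12:-→d13:-→d14:-→d15:-→d16:-→d17:-→d18:-→d19:-→d20:H3→d21:-→d22:-→d23:-→d24:-→d25:-→d26:-→d27:-→d28:H3 -> H3
  + 143.70.161.0/24 (H1) depth=24
  + 14.21.96.0/20 (H3) depth=20
  + 0.0.0.0/0 (H2) depth=0
  lookup 143.70.161.15: bits 10001111010001101010000100 walk d0:H2→d1:-→d2:-→d3:-→d4:-→d5:-→d6:-→d7:-→d8:-→d9:-→d10:-→d11:-→d12:-→d13:-→d14:-→d15:-→d16:-→d17:-→d18:-→d19:-→d20:H3→d21:-→d22:-→d23:-→d24:H1→d25:-→d26:- -> H1
  del 143.70.161.32/28 (clear depth 28)
  + 14.0.0.0/11 (H0) depth=11
  lookup 143.70.161.1: bits 10001111010001101010000100 walk d0:H2→d1:-→d2:-→d3:-→d4:-→d5:-→d6:-→d7:-→d8:-→d9:-→d10:-→d11:-→d12:-→d13:-→d14:-→d15:-→d16:-→d17:-→d18:-→d19:-→d20:H3→d21:-→d22:-→d23:-→d24:H1→d25:-→d26:- -> H1
  del 14.21.106.184/29 (clear depth 29)
  lookup 143.70.161.97: bits 1000111101000110101000010 walk d0:H2→d1:-→d2:-→d3:-→d4:-→d5:-→d6:-→d7:-→d8:-→d9:-→d10:-→d11:-→d12:-→d13:-→d14:-→d15:-→d16:-→d17:-→d18:-→d19:-→d20:H3→d21:-→d22:-→d23:-→d24:H1→d25:- -> H1
  + 96.224.0.0/12 (H2) depth=12
  + 0.0.0.0/1 (H3) depth=1
  + 14.21.96.0/20 (H2) depth=20
  + 143.70.0.0/16 (H0) depth=16
  del 143.70.160.0/20 (clear depth 20)
  + 0.0.0.0/0 (H2) depth=0
  + 143.70.0.0/16 (H2) depth=16
  + 150.144.0.0/12 (H3) depth=12
  lookup 150.144.8.223: bits 100101101001 walk d0:H2→d1:-→d2:-→d3:-→d4:-→d5:-→d6:-→d7:-→d8:-→d9:-→d10:-→d11:-→d12:H3 -> H3
  del 0.0.0.0/1 (clear depth 1)
  lookup 143.70.86.147: bits 1000111101000110 walk d0:H2→d1:-→d2:-→d3:-→d4:-→d5:-→d6:-→d7:-→d8:-→d9:-→d10:-→d11:-→d12:-→d13:-→d14:-→d15:-→d16:H2 -> H2
  lookup 14.21.96.0: bits 00001110000101010110 walk d0:H2→d1:-→d2:-→d3:-→d4:-→d5:-→d6:-→d7:-→d8:-→d9:-→d10:-→d11:H0→d12:-→d13:-→d14:-→d15:-→d16:-→d17:-→d18:-→d19:-→d20:H2 -> H2
  lookup 150.152.70.2: bits 10010110100110000100011 walk d0:H2→d1:-→d2:-→d3:-→d4:-→d5:-→d6:-→d7:-→d8:-→d9:-→d10:-→d11:-→d12:H3→d13:-→d14:-→d15:-→d16:-→d17:-→d18:-→d19:-→d20:-→d21:-→d22:-→d23:H3 -> H3
  + 96.234.143.41/32 (H3) depth=32
  + 14.0.0.0/8 (H1) depth=8
  lookup 14.21.96.4: bits 00001110000101010110 walk d0:H2→d1:-→d2:-→d3:-→d4:-→d5:-→d6:-→d7:-→d8:H1→d9:-→d10:-→d11:H0→d12:-→d13:-→d14:-→d15:-→d16:-→d17:-→d18:-→d19:-→d20:H2 -> H2
  lookup 143.70.0.1: bits 1000111101000110 walk d0:H2→d1:-→d2:-→d3:-→d4:-→d5:-→d6:-→d7:-→d8:-→d9:-→d10:-→d11:-→d12:-→d13:-→d14:-→d15:-→d16:H2 -> H2
  + 0.0.0.0/0 (H0) depth=0
  lookup 96.0.0.84: bits 01100000 walk d0:H0→d1:-→d2:-→d3:-→d4:-→d5:-→d6:-→d7:-→d8:H0 -> H0

== LOOKUPS ==
["H3","H1","H1","H1","H3","H2","H2","H3","H2","H2","H0"]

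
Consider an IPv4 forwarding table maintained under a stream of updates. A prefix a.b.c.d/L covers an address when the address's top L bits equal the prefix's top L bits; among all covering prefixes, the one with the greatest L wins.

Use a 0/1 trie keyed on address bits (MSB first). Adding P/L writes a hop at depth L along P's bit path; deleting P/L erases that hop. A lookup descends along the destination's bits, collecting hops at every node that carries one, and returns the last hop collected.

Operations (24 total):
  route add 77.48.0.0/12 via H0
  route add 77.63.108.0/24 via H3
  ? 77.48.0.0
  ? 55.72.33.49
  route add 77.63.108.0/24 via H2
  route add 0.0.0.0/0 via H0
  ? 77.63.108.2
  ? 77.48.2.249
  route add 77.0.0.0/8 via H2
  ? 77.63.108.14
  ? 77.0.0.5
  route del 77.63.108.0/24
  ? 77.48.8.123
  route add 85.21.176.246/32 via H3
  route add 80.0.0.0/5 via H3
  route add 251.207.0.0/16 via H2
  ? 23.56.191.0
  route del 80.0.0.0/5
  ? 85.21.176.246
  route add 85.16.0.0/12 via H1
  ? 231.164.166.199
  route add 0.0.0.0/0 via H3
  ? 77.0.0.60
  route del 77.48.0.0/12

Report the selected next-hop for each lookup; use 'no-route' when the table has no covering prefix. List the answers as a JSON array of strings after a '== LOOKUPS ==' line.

Process each operation:
  + 77.48.0.0/12 (H0) depth=12
  + 77.63.108.0/24 (H3) depth=24
  lookup 77.48.0.0: bits 010011010011 walk d0:-→d1:-→d2:-→d3:-→d4:-→d5:-→d6:-→d7:-→d8:-→d9:-→d10:-→d11:-→d12:H0 -> H0
  lookup 55.72.33.49: bits 0 walk d0:-→d1:- -> no-route
  + 77.63.108.0/24 (H2) depth=24
  + 0.0.0.0/0 (H0) depth=0
  lookup 77.63.108.2: bits 010011010011111101101100 walk d0:H0→d1:-→d2:-→d3:-→d4:-→d5:-→d6:-→d7:-→d8:-→d9:-→d10:-→d11:-→d12:H0→d13:-→d14:-→d15:-→d16:-→d17:-→d18:-→d19:-→d20:-→d21:-→d22:-→d23:-→d24:H2 -> H2
  lookup 77.48.2.249: bits 010011010011 walk d0:H0→d1:-→d2:-→d3:-→d4:-→d5:-→d6:-→d7:-→d8:-→d9:-→d10:-→d11:-→d12:H0 -> H0
  + 77.0.0.0/8 (H2) depth=8
  lookup 77.63.108.14: bits 010011010011111101101100 walk d0:H0→d1:-→d2:-→d3:-→d4:-→d5:-→d6:-→d7:-→d8:H2→d9:-→d10:-→d11:-→d12:H0→d13:-→d14:-→d15:-→d16:-→d17:-→d18:-→d19:-→d20:-→d21:-→d22:-→d23:-→d24:H2 -> H2
  lookup 77.0.0.5: bits 0100110100 walk d0:H0→d1:-→d2:-→d3:-→d4:-→d5:-→d6:-→d7:-→d8:H2→d9:-→d10:- -> H2
  del 77.63.108.0/24 (clear depth 24)
  lookup 77.48.8.123: bits 010011010011 walk d0:H0→d1:-→d2:-→d3:-→d4:-→d5:-→d6:-→d7:-→d8:H2→d9:-→d10:-→d11:-→d12:H0 -> H0
  + 85.21.176.246/32 (H3) depth=32
  + 80.0.0.0/5 (H3) depth=5
  + 251.207.0.0/16 (H2) depth=16
  lookup 23.56.191.0: bits 0 walk d0:H0→d1:- -> H0
  del 80.0.0.0/5 (clear depth 5)
  lookup 85.21.176.246: bits 01010101000101011011000011110110 walk d0:H0→d1:-→d2:-→d3:-→d4:-→d5:-→d6:-→d7:-→d8:-→d9:-→d10:-→d11:-→d12:-→d13:-→d14:-→d15:-→d16:-→d17:-→d18:-→d19:-→d20:-→d21:-→d22:-→d23:-→d24:-→d25:-→d26:-→d27:-→d28:-→d29:-→d30:-→d31:-→d32:H3 -> H3
  + 85.16.0.0/12 (H1) depth=12
  lookup 231.164.166.199: bits 111 walk d0:H0→d1:-→d2:-→d3:- -> H0
  + 0.0.0.0/0 (H3) depth=0
  lookup 77.0.0.60: bits 0100110100 walk d0:H3→d1:-→d2:-→d3:-→d4:-→d5:-→d6:-→d7:-→d8:H2→d9:-→d10:- -> H2
  del 77.48.0.0/12 (clear depth 12)

== LOOKUPS ==
["H0","no-route","H2","H0","H2","H2","H0","H0","H3","H0","H2"]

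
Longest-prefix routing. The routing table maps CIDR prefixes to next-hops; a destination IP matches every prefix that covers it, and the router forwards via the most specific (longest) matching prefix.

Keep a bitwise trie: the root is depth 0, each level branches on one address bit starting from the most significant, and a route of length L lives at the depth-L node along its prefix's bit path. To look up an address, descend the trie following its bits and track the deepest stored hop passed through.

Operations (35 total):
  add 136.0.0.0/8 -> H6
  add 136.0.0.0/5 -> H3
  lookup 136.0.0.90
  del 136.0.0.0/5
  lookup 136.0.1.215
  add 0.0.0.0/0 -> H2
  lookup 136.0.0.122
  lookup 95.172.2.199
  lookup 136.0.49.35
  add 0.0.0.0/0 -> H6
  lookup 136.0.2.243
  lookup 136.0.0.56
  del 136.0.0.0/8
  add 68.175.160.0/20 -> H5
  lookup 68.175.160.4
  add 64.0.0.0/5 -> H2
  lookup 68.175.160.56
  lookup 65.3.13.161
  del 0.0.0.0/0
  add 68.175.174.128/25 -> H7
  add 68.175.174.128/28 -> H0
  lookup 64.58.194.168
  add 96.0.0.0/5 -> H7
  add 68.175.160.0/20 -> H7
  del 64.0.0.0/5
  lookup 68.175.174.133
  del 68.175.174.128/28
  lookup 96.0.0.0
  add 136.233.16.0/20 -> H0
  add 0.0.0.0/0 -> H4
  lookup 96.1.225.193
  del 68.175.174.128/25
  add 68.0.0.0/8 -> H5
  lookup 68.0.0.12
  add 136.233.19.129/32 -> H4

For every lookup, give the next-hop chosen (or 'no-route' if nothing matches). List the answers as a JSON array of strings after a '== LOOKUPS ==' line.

Trace:
  add 136.0.0.0/8 -> H6 at depth 8
  add 136.0.0.0/5 -> H3 at depth 5
  lookup 136.0.0.90: bits 10001000 walk d0:-→d1:-→d2:-→d3:-→d4:-→d5:H3→d6:-→d7:-→d8:H6 -> H6
  del 136.0.0.0/5 (clear depth 5)
  lookup 136.0.1.215: bits 10001000 walk d0:-→d1:-→d2:-→d3:-→d4:-→d5:-→d6:-→d7:-→d8:H6 -> H6
  add 0.0.0.0/0 -> H2 at depth 0
  lookup 136.0.0.122: bits 10001000 walk d0:H2→d1:-→d2:-→d3:-→d4:-→d5:-→d6:-→d7:-→d8:H6 -> H6
  lookup 95.172.2.199: bits ε walk d0:H2 -> H2
  lookup 136.0.49.35: bits 10001000 walk d0:H2→d1:-→d2:-→d3:-→d4:-→d5:-→d6:-→d7:-→d8:H6 -> H6
  add 0.0.0.0/0 -> H6 at depth 0
  lookup 136.0.2.243: bits 10001000 walk d0:H6→d1:-→d2:-→d3:-→d4:-→d5:-→d6:-→d7:-→d8:H6 -> H6
  lookup 136.0.0.56: bits 10001000 walk d0:H6→d1:-→d2:-→d3:-→d4:-→d5:-→d6:-→d7:-→d8:H6 -> H6
  del 136.0.0.0/8 (clear depth 8)
  add 68.175.160.0/20 -> H5 at depth 20
  lookup 68.175.160.4: bits 01000100101011111010 walk d0:H6→d1:-→d2:-→d3:-→d4:-→d5:-→d6:-→d7:-→d8:-→d9:-→d10:-→d11:-→d12:-→d13:-→d14:-→d15:-→d16:-→d17:-→d18:-→d19:-→d20:H5 -> H5
  add 64.0.0.0/5 -> H2 at depth 5
  lookup 68.175.160.56: bits 01000100101011111010 walk d0:H6→d1:-→d2:-→d3:-→d4:-→d5:H2→d6:-→d7:-→d8:-→d9:-→d10:-→d11:-→d12:-→d13:-→d14:-→d15:-→d16:-→d17:-→d18:-→d19:-→d20:H5 -> H5
  lookup 65.3.13.161: bits 01000 walk d0:H6→d1:-→d2:-→d3:-→d4:-→d5:H2 -> H2
  del 0.0.0.0/0 (clear depth 0)
  add 68.175.174.128/25 -> H7 at depth 25
  add 68.175.174.128/28 -> H0 at depth 28
  lookup 64.58.194.168: bits 01000 walk d0:-→d1:-→d2:-→d3:-→d4:-→d5:H2 -> H2
  add 96.0.0.0/5 -> H7 at depth 5
  add 68.175.160.0/20 -> H7 at depth 20
  del 64.0.0.0/5 (clear depth 5)
  lookup 68.175.174.133: bits 0100010010101111101011101000 walk d0:-→d1:-→d2:-→d3:-→d4:-→d5:-→d6:-→d7:-→d8:-→d9:-→d10:-→d11:-→d12:-→d13:-→d14:-→d15:-→d16:-→d17:-→d18:-→d19:-→d20:H7→d21:-→d22:-→d23:-→d24:-→d25:H7→d26:-→d27:-→d28:H0 -> H0
  del 68.175.174.128/28 (clear depth 28)
  lookup 96.0.0.0: bits 01100 walk d0:-→d1:-→d2:-→d3:-→d4:-→d5:H7 -> H7
  add 136.233.16.0/20 -> H0 at depth 20
  add 0.0.0.0/0 -> H4 at depth 0
  lookup 96.1.225.193: bits 01100 walk d0:H4→d1:-→d2:-→d3:-→d4:-→d5:H7 -> H7
  del 68.175.174.128/25 (clear depth 25)
  add 68.0.0.0/8 -> H5 at depth 8
  lookup 68.0.0.12: bits 01000100 walk d0:H4→d1:-→d2:-→d3:-→d4:-→d5:-→d6:-→d7:-→d8:H5 -> H5
  add 136.233.19.129/32 -> H4 at depth 32

== LOOKUPS ==
["H6","H6","H6","H2","H6","H6","H6","H5","H5","H2","H2","H0","H7","H7","H5"]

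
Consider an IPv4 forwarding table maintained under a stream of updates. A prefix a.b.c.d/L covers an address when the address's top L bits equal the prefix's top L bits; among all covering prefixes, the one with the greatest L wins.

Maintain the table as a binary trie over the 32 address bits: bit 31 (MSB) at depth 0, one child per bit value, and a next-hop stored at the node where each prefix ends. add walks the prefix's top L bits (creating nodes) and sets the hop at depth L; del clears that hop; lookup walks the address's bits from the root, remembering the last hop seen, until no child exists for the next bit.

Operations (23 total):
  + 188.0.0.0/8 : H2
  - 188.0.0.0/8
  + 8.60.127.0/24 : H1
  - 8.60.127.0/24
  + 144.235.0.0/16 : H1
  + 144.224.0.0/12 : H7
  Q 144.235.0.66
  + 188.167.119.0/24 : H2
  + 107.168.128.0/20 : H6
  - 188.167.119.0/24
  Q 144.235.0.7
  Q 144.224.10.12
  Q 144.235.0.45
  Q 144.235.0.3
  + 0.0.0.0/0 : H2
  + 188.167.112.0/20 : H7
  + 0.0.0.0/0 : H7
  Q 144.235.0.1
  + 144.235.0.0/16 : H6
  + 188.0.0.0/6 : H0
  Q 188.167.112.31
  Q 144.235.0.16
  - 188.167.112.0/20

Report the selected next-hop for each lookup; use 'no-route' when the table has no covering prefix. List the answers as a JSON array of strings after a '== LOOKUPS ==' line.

Process each operation:
  add 188.0.0.0/8 -> H2 at depth 8
  del 188.0.0.0/8 (clear depth 8)
  add 8.60.127.0/24 -> H1 at depth 24
  del 8.60.127.0/24 (clear depth 24)
  add 144.235.0.0/16 -> H1 at depth 16
  add 144.224.0.0/12 -> H7 at depth 12
  lookup 144.235.0.66: bits 1001000011101011 walk d0:-→d1:-→d2:-→d3:-→d4:-→d5:-→d6:-→d7:-→d8:-→d9:-→d10:-→d11:-→d12:H7→d13:-→d14:-→d15:-→d16:H1 -> H1
  add 188.167.119.0/24 -> H2 at depth 24
  add 107.168.128.0/20 -> H6 at depth 20
  del 188.167.119.0/24 (clear depth 24)
  lookup 144.235.0.7: bits 1001000011101011 walk d0:-→d1:-→d2:-→d3:-→d4:-→d5:-→d6:-→d7:-→d8:-→d9:-→d10:-→d11:-→d12:H7→d13:-→d14:-→d15:-→d16:H1 -> H1
  lookup 144.224.10.12: bits 100100001110 walk d0:-→d1:-→d2:-→d3:-→d4:-→d5:-→d6:-→d7:-→d8:-→d9:-→d10:-→d11:-→d12:H7 -> H7
  lookup 144.235.0.45: bits 1001000011101011 walk d0:-→d1:-→d2:-→d3:-→d4:-→d5:-→d6:-→d7:-→d8:-→d9:-→d10:-→d11:-→d12:H7→d13:-→d14:-→d15:-→d16:H1 -> H1
  lookup 144.235.0.3: bits 1001000011101011 walk d0:-→d1:-→d2:-→d3:-→d4:-→d5:-→d6:-→d7:-→d8:-→d9:-→d10:-→d11:-→d12:H7→d13:-→d14:-→d15:-→d16:H1 -> H1
  add 0.0.0.0/0 -> H2 at depth 0
  add 188.167.112.0/20 -> H7 at depth 20
  add 0.0.0.0/0 -> H7 at depth 0
  lookup 144.235.0.1: bits 1001000011101011 walk d0:H7→d1:-→d2:-→d3:-→d4:-→d5:-→d6:-→d7:-→d8:-→d9:-→d10:-→d11:-→d12:H7→d13:-→d14:-→d15:-→d16:H1 -> H1
  add 144.235.0.0/16 -> H6 at depth 16
  add 188.0.0.0/6 -> H0 at depth 6
  lookup 188.167.112.31: bits 101111001010011101110 walk d0:H7→d1:-→d2:-→d3:-→d4:-→d5:-→d6:H0→d7:-→d8:-→d9:-→d10:-→d11:-→d12:-→d13:-→d14:-→d15:-→d16:-→d17:-→d18:-→d19:-→d20:H7→d21:- -> H7
  lookup 144.235.0.16: bits 1001000011101011 walk d0:H7→d1:-→d2:-→d3:-→d4:-→d5:-→d6:-→d7:-→d8:-→d9:-→d10:-→d11:-→d12:H7→d13:-→d14:-→d15:-→d16:H6 -> H6
  del 188.167.112.0/20 (clear depth 20)

== LOOKUPS ==
["H1","H1","H7","H1","H1","H1","H7","H6"]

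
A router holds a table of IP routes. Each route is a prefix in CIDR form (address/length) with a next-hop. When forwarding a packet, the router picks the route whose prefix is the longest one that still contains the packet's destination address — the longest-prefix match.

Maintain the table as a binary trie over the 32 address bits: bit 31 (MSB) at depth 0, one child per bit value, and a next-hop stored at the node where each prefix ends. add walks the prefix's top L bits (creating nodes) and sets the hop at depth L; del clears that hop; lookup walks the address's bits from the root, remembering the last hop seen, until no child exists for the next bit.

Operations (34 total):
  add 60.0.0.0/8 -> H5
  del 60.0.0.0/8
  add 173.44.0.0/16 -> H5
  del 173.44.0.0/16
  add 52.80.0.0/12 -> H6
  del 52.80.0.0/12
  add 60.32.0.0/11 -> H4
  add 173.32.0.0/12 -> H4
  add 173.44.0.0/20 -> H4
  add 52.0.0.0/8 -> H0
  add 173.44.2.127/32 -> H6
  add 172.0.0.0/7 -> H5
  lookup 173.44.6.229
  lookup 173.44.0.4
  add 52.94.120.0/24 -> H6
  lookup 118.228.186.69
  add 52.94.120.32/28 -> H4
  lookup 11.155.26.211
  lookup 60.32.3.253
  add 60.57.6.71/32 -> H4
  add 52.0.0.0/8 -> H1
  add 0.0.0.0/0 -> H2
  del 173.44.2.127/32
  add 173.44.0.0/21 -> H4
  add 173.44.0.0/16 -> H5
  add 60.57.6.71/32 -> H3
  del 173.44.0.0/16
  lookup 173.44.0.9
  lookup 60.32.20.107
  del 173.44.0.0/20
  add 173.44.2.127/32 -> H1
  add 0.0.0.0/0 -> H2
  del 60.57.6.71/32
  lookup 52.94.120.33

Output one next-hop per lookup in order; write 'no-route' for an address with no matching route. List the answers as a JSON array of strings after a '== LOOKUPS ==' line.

Trace:
  + 60.0.0.0/8 (H5) depth=8
  del 60.0.0.0/8 (clear depth 8)
  + 173.44.0.0/16 (H5) depth=16
  del 173.44.0.0/16 (clear depth 16)
  + 52.80.0.0/12 (H6) depth=12
  del 52.80.0.0/12 (clear depth 12)
  + 60.32.0.0/11 (H4) depth=11
  + 173.32.0.0/12 (H4) depth=12
  + 173.44.0.0/20 (H4) depth=20
  + 52.0.0.0/8 (H0) depth=8
  + 173.44.2.127/32 (H6) depth=32
  + 172.0.0.0/7 (H5) depth=7
  ? 173.44.6.229  path d0:-→d1:-→d2:-→d3:-→d4:-→d5:-→d6:-→d7:H5→d8:-→d9:-→d10:-→d11:-→d12:H4→d13:-→d14:-→d15:-→d16:-→d17:-→d18:-→d19:-→d20:H4→d21:-  best=H4
  ? 173.44.0.4  path d0:-→d1:-→d2:-→d3:-→d4:-→d5:-→d6:-→d7:H5→d8:-→d9:-→d10:-→d11:-→d12:H4→d13:-→d14:-→d15:-→d16:-→d17:-→d18:-→d19:-→d20:H4→d21:-→d22:-  best=H4
  + 52.94.120.0/24 (H6) depth=24
  ? 118.228.186.69  path d0:-→d1:-  best=no-route
  + 52.94.120.32/28 (H4) depth=28
  ? 11.155.26.211  path d0:-→d1:-→d2:-  best=no-route
  ? 60.32.3.253  path d0:-→d1:-→d2:-→d3:-→d4:-→d5:-→d6:-→d7:-→d8:-→d9:-→d10:-→d11:H4  best=H4
  + 60.57.6.71/32 (H4) depth=32
  + 52.0.0.0/8 (H1) depth=8
  + 0.0.0.0/0 (H2) depth=0
  del 173.44.2.127/32 (clear depth 32)
  + 173.44.0.0/21 (H4) depth=21
  + 173.44.0.0/16 (H5) depth=16
  + 60.57.6.71/32 (H3) depth=32
  del 173.44.0.0/16 (clear depth 16)
  ? 173.44.0.9  path d0:H2→d1:-→d2:-→d3:-→d4:-→d5:-→d6:-→d7:H5→d8:-→d9:-→d10:-→d11:-→d12:H4→d13:-→d14:-→d15:-→d16:-→d17:-→d18:-→d19:-→d20:H4→d21:H4→d22:-  best=H4
  ? 60.32.20.107  path d0:H2→d1:-→d2:-→d3:-→d4:-→d5:-→d6:-→d7:-→d8:-→d9:-→d10:-→d11:H4  best=H4
  del 173.44.0.0/20 (clear depth 20)
  + 173.44.2.127/32 (H1) depth=32
  + 0.0.0.0/0 (H2) depth=0
  del 60.57.6.71/32 (clear depth 32)
  ? 52.94.120.33  path d0:H2→d1:-→d2:-→d3:-→d4:-→d5:-→d6:-→d7:-→d8:H1→d9:-→d10:-→d11:-→d12:-→d13:-→d14:-→d15:-→d16:-→d17:-→d18:-→d19:-→d20:-→d21:-→d22:-→d23:-→d24:H6→d25:-→d26:-→d27:-→d28:H4  best=H4

== LOOKUPS ==
["H4","H4","no-route","no-route","H4","H4","H4","H4"]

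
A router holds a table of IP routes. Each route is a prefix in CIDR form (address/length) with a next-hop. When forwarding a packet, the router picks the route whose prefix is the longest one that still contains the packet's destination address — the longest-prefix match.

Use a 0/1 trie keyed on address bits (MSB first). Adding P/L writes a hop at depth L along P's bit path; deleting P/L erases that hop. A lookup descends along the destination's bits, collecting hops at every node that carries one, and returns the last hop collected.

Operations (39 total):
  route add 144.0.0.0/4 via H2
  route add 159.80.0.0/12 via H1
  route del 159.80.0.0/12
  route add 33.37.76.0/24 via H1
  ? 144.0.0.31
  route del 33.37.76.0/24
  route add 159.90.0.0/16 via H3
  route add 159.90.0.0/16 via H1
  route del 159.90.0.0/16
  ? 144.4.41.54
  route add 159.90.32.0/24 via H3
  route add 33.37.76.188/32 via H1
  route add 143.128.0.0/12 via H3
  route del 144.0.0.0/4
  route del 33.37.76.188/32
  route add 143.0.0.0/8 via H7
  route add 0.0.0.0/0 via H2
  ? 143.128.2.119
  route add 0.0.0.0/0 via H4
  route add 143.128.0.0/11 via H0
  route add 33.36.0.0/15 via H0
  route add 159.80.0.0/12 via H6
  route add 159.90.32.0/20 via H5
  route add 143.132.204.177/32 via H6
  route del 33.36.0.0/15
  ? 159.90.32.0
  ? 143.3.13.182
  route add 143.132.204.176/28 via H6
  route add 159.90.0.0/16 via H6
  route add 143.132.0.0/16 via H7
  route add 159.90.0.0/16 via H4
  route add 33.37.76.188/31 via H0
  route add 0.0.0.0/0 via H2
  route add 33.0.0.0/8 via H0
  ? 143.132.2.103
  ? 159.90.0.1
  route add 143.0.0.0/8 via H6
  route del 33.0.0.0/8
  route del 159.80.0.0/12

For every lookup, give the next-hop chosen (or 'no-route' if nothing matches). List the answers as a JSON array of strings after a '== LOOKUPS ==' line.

Trace:
  + 144.0.0.0/4 (H2) depth=4
  + 159.80.0.0/12 (H1) depth=12
  del 159.80.0.0/12 (clear depth 12)
  + 33.37.76.0/24 (H1) depth=24
  lookup 144.0.0.31: bits 1001 walk d0:-→d1:-→d2:-→d3:-→d4:H2 -> H2
  del 33.37.76.0/24 (clear depth 24)
  + 159.90.0.0/16 (H3) depth=16
  + 159.90.0.0/16 (H1) depth=16
  del 159.90.0.0/16 (clear depth 16)
  lookup 144.4.41.54: bits 1001 walk d0:-→d1:-→d2:-→d3:-→d4:H2 -> H2
  + 159.90.32.0/24 (H3) depth=24
  + 33.37.76.188/32 (H1) depth=32
  + 143.128.0.0/12 (H3) depth=12
  del 144.0.0.0/4 (clear depth 4)
  del 33.37.76.188/32 (clear depth 32)
  + 143.0.0.0/8 (H7) depth=8
  + 0.0.0.0/0 (H2) depth=0
  lookup 143.128.2.119: bits 100011111000 walk d0:H2→d1:-→d2:-→d3:-→d4:-→d5:-→d6:-→d7:-→d8:H7→d9:-→d10:-→d11:-→d12:H3 -> H3
  + 0.0.0.0/0 (H4) depth=0
  + 143.128.0.0/11 (H0) depth=11
  + 33.36.0.0/15 (H0) depth=15
  + 159.80.0.0/12 (H6) depth=12
  + 159.90.32.0/20 (H5) depth=20
  + 143.132.204.177/32 (H6) depth=32
  del 33.36.0.0/15 (clear depth 15)
  lookup 159.90.32.0: bits 100111110101101000100000 walk d0:H4→d1:-→d2:-→d3:-→d4:-→d5:-→d6:-→d7:-→d8:-→d9:-→d10:-→d11:-→d12:H6→d13:-→d14:-→d15:-→d16:-→d17:-→d18:-→d19:-→d20:H5→d21:-→d22:-→d23:-→d24:H3 -> H3
  lookup 143.3.13.182: bits 10001111 walk d0:H4→d1:-→d2:-→d3:-→d4:-→d5:-→d6:-→d7:-→d8:H7 -> H7
  + 143.132.204.176/28 (H6) depth=28
  + 159.90.0.0/16 (H6) depth=16
  + 143.132.0.0/16 (H7) depth=16
  + 159.90.0.0/16 (H4) depth=16
  + 33.37.76.188/31 (H0) depth=31
  + 0.0.0.0/0 (H2) depth=0
  + 33.0.0.0/8 (H0) depth=8
  lookup 143.132.2.103: bits 1000111110000100 walk d0:H2→d1:-→d2:-→d3:-→d4:-→d5:-→d6:-→d7:-→d8:H7→d9:-→d10:-→d11:H0→d12:H3→d13:-→d14:-→d15:-→d16:H7 -> H7
  lookup 159.90.0.1: bits 100111110101101000 walk d0:H2→d1:-→d2:-→d3:-→d4:-→d5:-→d6:-→d7:-→d8:-→d9:-→d10:-→d11:-→d12:H6→d13:-→d14:-→d15:-→d16:H4→d17:-→d18:- -> H4
  + 143.0.0.0/8 (H6) depth=8
  del 33.0.0.0/8 (clear depth 8)
  del 159.80.0.0/12 (clear depth 12)

== LOOKUPS ==
["H2","H2","H3","H3","H7","H7","H4"]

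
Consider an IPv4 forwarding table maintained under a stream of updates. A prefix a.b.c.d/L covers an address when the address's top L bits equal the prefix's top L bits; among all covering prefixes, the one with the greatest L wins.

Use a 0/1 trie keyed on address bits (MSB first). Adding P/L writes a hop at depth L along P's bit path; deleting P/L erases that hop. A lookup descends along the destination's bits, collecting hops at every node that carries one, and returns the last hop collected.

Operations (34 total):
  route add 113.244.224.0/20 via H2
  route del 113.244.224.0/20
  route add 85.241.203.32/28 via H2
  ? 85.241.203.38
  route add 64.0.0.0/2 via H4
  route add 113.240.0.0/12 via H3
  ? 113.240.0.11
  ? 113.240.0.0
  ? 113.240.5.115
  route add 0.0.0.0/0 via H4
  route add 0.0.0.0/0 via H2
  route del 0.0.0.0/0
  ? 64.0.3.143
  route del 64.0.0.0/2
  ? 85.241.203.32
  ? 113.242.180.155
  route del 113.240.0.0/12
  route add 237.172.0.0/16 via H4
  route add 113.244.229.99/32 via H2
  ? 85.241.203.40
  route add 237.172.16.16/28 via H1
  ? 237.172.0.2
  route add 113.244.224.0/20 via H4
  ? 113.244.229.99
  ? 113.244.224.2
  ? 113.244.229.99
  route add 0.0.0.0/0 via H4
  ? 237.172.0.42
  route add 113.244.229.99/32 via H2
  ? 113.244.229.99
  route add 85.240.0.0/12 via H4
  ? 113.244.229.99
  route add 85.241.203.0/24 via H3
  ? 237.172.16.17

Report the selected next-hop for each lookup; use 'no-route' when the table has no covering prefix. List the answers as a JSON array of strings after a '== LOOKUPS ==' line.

Trace:
  + 113.244.224.0/20 (H2) depth=20
  - 113.244.224.0/20 clear@20
  + 85.241.203.32/28 (H2) depth=28
  lookup 85.241.203.38: bits 0101010111110001110010110010 walk d0:-→d1:-→d2:-→d3:-→d4:-→d5:-→d6:-→d7:-→d8:-→d9:-→d10:-→d11:-→d12:-→d13:-→d14:-→d15:-→d16:-→d17:-→d18:-→d19:-→d20:-→d21:-→d22:-→d23:-→d24:-→d25:-→d26:-→d27:-→d28:H2 -> H2
  + 64.0.0.0/2 (H4) depth=2
  + 113.240.0.0/12 (H3) depth=12
  lookup 113.240.0.11: bits 0111000111110 walk d0:-→d1:-→d2:H4→d3:-→d4:-→d5:-→d6:-→d7:-→d8:-→d9:-→d10:-→d11:-→d12:H3→d13:- -> H3
  lookup 113.240.0.0: bits 0111000111110 walk d0:-→d1:-→d2:H4→d3:-→d4:-→d5:-→d6:-→d7:-→d8:-→d9:-→d10:-→d11:-→d12:H3→d13:- -> H3
  lookup 113.240.5.115: bits 0111000111110 walk d0:-→d1:-→d2:H4→d3:-→d4:-→d5:-→d6:-→d7:-→d8:-→d9:-→d10:-→d11:-→d12:H3→d13:- -> H3
  + 0.0.0.0/0 (H4) depth=0
  + 0.0.0.0/0 (H2) depth=0
  - 0.0.0.0/0 clear@0
  lookup 64.0.3.143: bits 010 walk d0:-→d1:-→d2:H4→d3:- -> H4
  - 64.0.0.0/2 clear@2
  lookup 85.241.203.32: bits 0101010111110001110010110010 walk d0:-→d1:-→d2:-→d3:-→d4:-→d5:-→d6:-→d7:-→d8:-→d9:-→d10:-→d11:-→d12:-→d13:-→d14:-→d15:-→d16:-→d17:-→d18:-→d19:-→d20:-→d21:-→d22:-→d23:-→d24:-→d25:-→d26:-→d27:-→d28:H2 -> H2
  lookup 113.242.180.155: bits 0111000111110 walk d0:-→d1:-→d2:-→d3:-→d4:-→d5:-→d6:-→d7:-→d8:-→d9:-→d10:-→d11:-→d12:H3→d13:- -> H3
  - 113.240.0.0/12 clear@12
  + 237.172.0.0/16 (H4) depth=16
  + 113.244.229.99/32 (H2) depth=32
  lookup 85.241.203.40: bits 0101010111110001110010110010 walk d0:-→d1:-→d2:-→d3:-→d4:-→d5:-→d6:-→d7:-→d8:-→d9:-→d10:-→d11:-→d12:-→d13:-→d14:-→d15:-→d16:-→d17:-→d18:-→d19:-→d20:-→d21:-→d22:-→d23:-→d24:-→d25:-→d26:-→d27:-→d28:H2 -> H2
  + 237.172.16.16/28 (H1) depth=28
  lookup 237.172.0.2: bits 1110110110101100000 walk d0:-→d1:-→d2:-→d3:-→d4:-→d5:-→d6:-→d7:-→d8:-→d9:-→d10:-→d11:-→d12:-→d13:-→d14:-→d15:-→d16:H4→d17:-→d18:-→d19:- -> H4
  + 113.244.224.0/20 (H4) depth=20
  lookup 113.244.229.99: bits 01110001111101001110010101100011 walk d0:-→d1:-→d2:-→d3:-→d4:-→d5:-→d6:-→d7:-→d8:-→d9:-→d10:-→d11:-→d12:-→d13:-→d14:-→d15:-→d16:-→d17:-→d18:-→d19:-→d20:H4→d21:-→d22:-→d23:-→d24:-→d25:-→d26:-→d27:-→d28:-→d29:-→d30:-→d31:-→d32:H2 -> H2
  lookup 113.244.224.2: bits 011100011111010011100 walk d0:-→d1:-→d2:-→d3:-→d4:-→d5:-→d6:-→d7:-→d8:-→d9:-→d10:-→d11:-→d12:-→d13:-→d14:-→d15:-→d16:-→d17:-→d18:-→d19:-→d20:H4→d21:- -> H4
  lookup 113.244.229.99: bits 01110001111101001110010101100011 walk d0:-→d1:-→d2:-→d3:-→d4:-→d5:-→d6:-→d7:-→d8:-→d9:-→d10:-→d11:-→d12:-→d13:-→d14:-→d15:-→d16:-→d17:-→d18:-→d19:-→d20:H4→d21:-→d22:-→d23:-→d24:-→d25:-→d26:-→d27:-→d28:-→d29:-→d30:-→d31:-→d32:H2 -> H2
  + 0.0.0.0/0 (H4) depth=0
  lookup 237.172.0.42: bits 1110110110101100000 walk d0:H4→d1:-→d2:-→d3:-→d4:-→d5:-→d6:-→d7:-→d8:-→d9:-→d10:-→d11:-→d12:-→d13:-→d14:-→d15:-→d16:H4→d17:-→d18:-→d19:- -> H4
  + 113.244.229.99/32 (H2) depth=32
  lookup 113.244.229.99: bits 01110001111101001110010101100011 walk d0:H4→d1:-→d2:-→d3:-→d4:-→d5:-→d6:-→d7:-→d8:-→d9:-→d10:-→d11:-→d12:-→d13:-→d14:-→d15:-→d16:-→d17:-→d18:-→d19:-→d20:H4→d21:-→d22:-→d23:-→d24:-→d25:-→d26:-→d27:-→d28:-→d29:-→d30:-→d31:-→d32:H2 -> H2
  + 85.240.0.0/12 (H4) depth=12
  lookup 113.244.229.99: bits 01110001111101001110010101100011 walk d0:H4→d1:-→d2:-→d3:-→d4:-→d5:-→d6:-→d7:-→d8:-→d9:-→d10:-→d11:-→d12:-→d13:-→d14:-→d15:-→d16:-→d17:-→d18:-→d19:-→d20:H4→d21:-→d22:-→d23:-→d24:-→d25:-→d26:-→d27:-→d28:-→d29:-→d30:-→d31:-→d32:H2 -> H2
  + 85.241.203.0/24 (H3) depth=24
  lookup 237.172.16.17: bits 1110110110101100000100000001 walk d0:H4→d1:-→d2:-→d3:-→d4:-→d5:-→d6:-→d7:-→d8:-→d9:-→d10:-→d11:-→d12:-→d13:-→d14:-→d15:-→d16:H4→d17:-→d18:-→d19:-→d20:-→d21:-→d22:-→d23:-→d24:-→d25:-→d26:-→d27:-→d28:H1 -> H1

== LOOKUPS ==
["H2","H3","H3","H3","H4","H2","H3","H2","H4","H2","H4","H2","H4","H2","H2","H1"]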